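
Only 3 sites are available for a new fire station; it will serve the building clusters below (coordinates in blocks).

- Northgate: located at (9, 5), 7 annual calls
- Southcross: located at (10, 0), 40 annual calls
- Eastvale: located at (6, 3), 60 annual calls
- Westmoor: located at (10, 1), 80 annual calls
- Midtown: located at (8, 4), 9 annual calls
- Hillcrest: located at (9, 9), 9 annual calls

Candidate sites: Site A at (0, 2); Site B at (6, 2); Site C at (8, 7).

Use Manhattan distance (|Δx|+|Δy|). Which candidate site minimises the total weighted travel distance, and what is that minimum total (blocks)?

Total weighted distance at each candidate:
  Site A (0, 2): total = 2098
  Site B (6, 2): total = 868
  Site C (8, 7): total = 1435
Minimum is at Site B with total 868 blocks.

Site B, total 868 blocks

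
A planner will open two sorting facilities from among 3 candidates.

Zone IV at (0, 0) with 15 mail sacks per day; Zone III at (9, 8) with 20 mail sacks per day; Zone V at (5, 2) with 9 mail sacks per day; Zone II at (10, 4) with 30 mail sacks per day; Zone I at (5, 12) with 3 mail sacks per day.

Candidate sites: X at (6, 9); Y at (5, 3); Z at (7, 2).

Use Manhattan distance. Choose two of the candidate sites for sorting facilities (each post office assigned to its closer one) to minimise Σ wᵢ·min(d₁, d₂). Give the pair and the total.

{X, Z}, total 395

Evaluate every pair (each demand assigned to the nearer of the two):
  {X, Z}: total = 395
  {X, Y}: total = 401
  {Y, Z}: total = 466
Best pair: {X, Z} with total 395.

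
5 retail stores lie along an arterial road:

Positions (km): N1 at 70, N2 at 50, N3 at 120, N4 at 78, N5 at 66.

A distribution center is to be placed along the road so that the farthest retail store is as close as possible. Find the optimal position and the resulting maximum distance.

location 85, max distance 35

The 1-center on a line is the midpoint of the two extreme points: leftmost at 50, rightmost at 120.
Optimal location = (50 + 120)/2 = 85; maximum distance = (120 − 50)/2 = 35.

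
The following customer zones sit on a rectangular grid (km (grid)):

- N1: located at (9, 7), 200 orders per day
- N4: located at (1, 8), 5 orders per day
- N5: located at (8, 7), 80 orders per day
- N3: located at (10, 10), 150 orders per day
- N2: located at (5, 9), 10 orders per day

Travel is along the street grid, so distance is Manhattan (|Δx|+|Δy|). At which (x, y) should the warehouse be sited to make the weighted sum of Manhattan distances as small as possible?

(9, 7)

Manhattan distance separates: Σwᵢ(|x−xᵢ|+|y−yᵢ|) = Σwᵢ|x−xᵢ| + Σwᵢ|y−yᵢ|, so x and y are optimised independently as 1-D weighted medians.
Total weight W = 445; half = 222.5.
x-coordinate, sorted with cumulative weight:
  x=1 (N4, w=5) cum 5
  x=5 (N2, w=10) cum 15
  x=8 (N5, w=80) cum 95
  x=9 (N1, w=200) cum 295  ← median
  x=10 (N3, w=150) cum 445
⇒ x* = 9
y-coordinate, sorted with cumulative weight:
  y=7 (N1, w=200) cum 200
  y=7 (N5, w=80) cum 280  ← median
  y=8 (N4, w=5) cum 285
  y=9 (N2, w=10) cum 295
  y=10 (N3, w=150) cum 445
⇒ y* = 7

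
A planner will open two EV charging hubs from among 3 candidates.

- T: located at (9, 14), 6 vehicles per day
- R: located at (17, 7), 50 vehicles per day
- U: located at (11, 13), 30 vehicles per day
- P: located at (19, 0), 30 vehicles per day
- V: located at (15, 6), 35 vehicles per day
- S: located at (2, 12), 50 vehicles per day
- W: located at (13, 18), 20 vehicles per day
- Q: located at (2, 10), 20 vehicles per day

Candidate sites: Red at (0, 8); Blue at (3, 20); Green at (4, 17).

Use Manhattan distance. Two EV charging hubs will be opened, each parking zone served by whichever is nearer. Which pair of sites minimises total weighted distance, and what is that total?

Evaluate every pair (each demand assigned to the nearer of the two):
  {Red, Green}: total = 3263
  {Red, Blue}: total = 3447
  {Blue, Green}: total = 3988
Best pair: {Red, Green} with total 3263.

{Red, Green}, total 3263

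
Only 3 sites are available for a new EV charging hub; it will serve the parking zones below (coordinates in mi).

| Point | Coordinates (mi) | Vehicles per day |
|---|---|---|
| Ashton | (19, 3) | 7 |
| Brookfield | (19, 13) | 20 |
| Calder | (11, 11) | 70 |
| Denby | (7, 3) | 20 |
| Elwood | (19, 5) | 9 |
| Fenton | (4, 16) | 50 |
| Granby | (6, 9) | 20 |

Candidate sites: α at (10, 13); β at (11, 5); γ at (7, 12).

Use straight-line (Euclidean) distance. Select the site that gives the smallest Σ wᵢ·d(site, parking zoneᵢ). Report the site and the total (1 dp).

Total weighted distance at each candidate:
  α (10, 13): total = 1196.4
  β (11, 5): total = 1645.4
  γ (7, 12): total = 1252.7
Minimum is at α with total 1196.4 mi.

α, total 1196.4 mi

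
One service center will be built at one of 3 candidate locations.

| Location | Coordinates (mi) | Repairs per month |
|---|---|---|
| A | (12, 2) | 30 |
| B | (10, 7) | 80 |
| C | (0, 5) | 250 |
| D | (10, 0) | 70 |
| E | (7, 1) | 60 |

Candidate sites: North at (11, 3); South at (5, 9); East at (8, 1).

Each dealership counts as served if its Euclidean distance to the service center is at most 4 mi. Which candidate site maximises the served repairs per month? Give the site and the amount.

East, covering 130

Coverage radius r = 4 mi; a point is covered iff (Δx)²+(Δy)² ≤ 4² = 16.
  North (11, 3): covers {A, D} → 100
  South (5, 9): covers {none} → 0
  East (8, 1): covers {D, E} → 130
Maximum coverage at East: 130 repairs per month.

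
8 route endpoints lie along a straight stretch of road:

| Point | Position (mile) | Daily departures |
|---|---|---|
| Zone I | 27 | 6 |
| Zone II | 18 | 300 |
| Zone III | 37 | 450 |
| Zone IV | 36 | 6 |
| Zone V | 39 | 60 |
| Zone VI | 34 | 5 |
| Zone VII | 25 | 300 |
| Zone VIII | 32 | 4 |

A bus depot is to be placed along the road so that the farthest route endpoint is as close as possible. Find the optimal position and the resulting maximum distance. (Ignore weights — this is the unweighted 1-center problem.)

location 28.5, max distance 10.5

The 1-center on a line is the midpoint of the two extreme points: leftmost at 18, rightmost at 39.
Optimal location = (18 + 39)/2 = 28.5; maximum distance = (39 − 18)/2 = 10.5.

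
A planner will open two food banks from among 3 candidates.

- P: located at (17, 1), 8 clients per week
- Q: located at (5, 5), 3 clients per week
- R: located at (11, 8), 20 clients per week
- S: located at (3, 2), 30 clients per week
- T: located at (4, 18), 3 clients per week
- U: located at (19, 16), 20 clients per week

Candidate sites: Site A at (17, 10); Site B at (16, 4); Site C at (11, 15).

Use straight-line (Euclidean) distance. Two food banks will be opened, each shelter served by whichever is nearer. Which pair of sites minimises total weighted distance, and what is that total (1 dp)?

{Site A, Site B}, total 751.8

Evaluate every pair (each demand assigned to the nearer of the two):
  {Site A, Site B}: total = 751.8
  {Site B, Site C}: total = 765.2
  {Site A, Site C}: total = 840.7
Best pair: {Site A, Site B} with total 751.8.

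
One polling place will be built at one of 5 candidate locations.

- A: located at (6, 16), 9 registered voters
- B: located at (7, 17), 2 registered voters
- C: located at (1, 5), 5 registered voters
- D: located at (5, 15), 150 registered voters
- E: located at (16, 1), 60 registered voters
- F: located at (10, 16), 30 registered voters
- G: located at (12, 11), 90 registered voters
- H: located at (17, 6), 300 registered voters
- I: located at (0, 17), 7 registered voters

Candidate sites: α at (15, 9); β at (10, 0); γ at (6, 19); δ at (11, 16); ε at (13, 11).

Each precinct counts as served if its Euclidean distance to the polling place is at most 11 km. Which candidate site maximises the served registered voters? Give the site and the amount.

ε, covering 641

Coverage radius r = 11 km; a point is covered iff (Δx)²+(Δy)² ≤ 11² = 121.
  α (15, 9): covers {E, F, G, H} → 480
  β (10, 0): covers {C, E, H} → 365
  γ (6, 19): covers {A, B, D, F, G, I} → 288
  δ (11, 16): covers {A, B, D, F, G} → 281
  ε (13, 11): covers {A, B, D, E, F, G, H} → 641
Maximum coverage at ε: 641 registered voters.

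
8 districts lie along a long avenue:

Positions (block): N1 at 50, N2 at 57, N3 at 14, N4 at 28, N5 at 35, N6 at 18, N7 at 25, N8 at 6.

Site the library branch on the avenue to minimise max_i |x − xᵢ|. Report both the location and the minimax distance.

location 31.5, max distance 25.5

The 1-center on a line is the midpoint of the two extreme points: leftmost at 6, rightmost at 57.
Optimal location = (6 + 57)/2 = 31.5; maximum distance = (57 − 6)/2 = 25.5.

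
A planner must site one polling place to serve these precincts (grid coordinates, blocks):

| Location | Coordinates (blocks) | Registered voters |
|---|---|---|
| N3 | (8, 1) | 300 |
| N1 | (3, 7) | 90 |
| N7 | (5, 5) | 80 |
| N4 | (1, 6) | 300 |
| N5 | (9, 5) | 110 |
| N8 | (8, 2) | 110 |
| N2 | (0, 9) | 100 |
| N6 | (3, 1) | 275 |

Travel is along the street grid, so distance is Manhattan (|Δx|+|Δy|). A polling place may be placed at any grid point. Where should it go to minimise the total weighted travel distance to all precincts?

(3, 2)

Manhattan distance separates: Σwᵢ(|x−xᵢ|+|y−yᵢ|) = Σwᵢ|x−xᵢ| + Σwᵢ|y−yᵢ|, so x and y are optimised independently as 1-D weighted medians.
Total weight W = 1365; half = 682.5.
x-coordinate, sorted with cumulative weight:
  x=0 (N2, w=100) cum 100
  x=1 (N4, w=300) cum 400
  x=3 (N1, w=90) cum 490
  x=3 (N6, w=275) cum 765  ← median
  x=5 (N7, w=80) cum 845
  x=8 (N3, w=300) cum 1145
  x=8 (N8, w=110) cum 1255
  x=9 (N5, w=110) cum 1365
⇒ x* = 3
y-coordinate, sorted with cumulative weight:
  y=1 (N3, w=300) cum 300
  y=1 (N6, w=275) cum 575
  y=2 (N8, w=110) cum 685  ← median
  y=5 (N7, w=80) cum 765
  y=5 (N5, w=110) cum 875
  y=6 (N4, w=300) cum 1175
  y=7 (N1, w=90) cum 1265
  y=9 (N2, w=100) cum 1365
⇒ y* = 2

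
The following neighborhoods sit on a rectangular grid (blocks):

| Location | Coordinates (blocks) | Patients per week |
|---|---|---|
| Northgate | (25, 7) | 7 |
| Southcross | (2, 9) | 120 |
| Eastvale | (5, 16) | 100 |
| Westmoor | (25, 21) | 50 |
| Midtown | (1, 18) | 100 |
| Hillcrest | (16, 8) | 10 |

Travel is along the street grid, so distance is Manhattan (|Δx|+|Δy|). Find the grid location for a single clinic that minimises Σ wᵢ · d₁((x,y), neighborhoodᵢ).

(2, 16)

Manhattan distance separates: Σwᵢ(|x−xᵢ|+|y−yᵢ|) = Σwᵢ|x−xᵢ| + Σwᵢ|y−yᵢ|, so x and y are optimised independently as 1-D weighted medians.
Total weight W = 387; half = 193.5.
x-coordinate, sorted with cumulative weight:
  x=1 (Midtown, w=100) cum 100
  x=2 (Southcross, w=120) cum 220  ← median
  x=5 (Eastvale, w=100) cum 320
  x=16 (Hillcrest, w=10) cum 330
  x=25 (Northgate, w=7) cum 337
  x=25 (Westmoor, w=50) cum 387
⇒ x* = 2
y-coordinate, sorted with cumulative weight:
  y=7 (Northgate, w=7) cum 7
  y=8 (Hillcrest, w=10) cum 17
  y=9 (Southcross, w=120) cum 137
  y=16 (Eastvale, w=100) cum 237  ← median
  y=18 (Midtown, w=100) cum 337
  y=21 (Westmoor, w=50) cum 387
⇒ y* = 16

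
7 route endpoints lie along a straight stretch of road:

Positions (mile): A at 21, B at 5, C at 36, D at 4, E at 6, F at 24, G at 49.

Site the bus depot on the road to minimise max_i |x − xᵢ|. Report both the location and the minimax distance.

location 26.5, max distance 22.5

The 1-center on a line is the midpoint of the two extreme points: leftmost at 4, rightmost at 49.
Optimal location = (4 + 49)/2 = 26.5; maximum distance = (49 − 4)/2 = 22.5.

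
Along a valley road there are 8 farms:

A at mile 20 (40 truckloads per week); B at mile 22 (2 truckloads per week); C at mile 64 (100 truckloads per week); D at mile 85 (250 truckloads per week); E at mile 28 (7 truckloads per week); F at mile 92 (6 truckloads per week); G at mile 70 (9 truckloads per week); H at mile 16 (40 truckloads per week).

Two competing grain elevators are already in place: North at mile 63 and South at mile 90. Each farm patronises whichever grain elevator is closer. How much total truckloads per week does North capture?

The indifferent point is the midpoint (63+90)/2 = 76.5; farms left of it (closer to North at 63) go to North, those right go to South.
  H at 16 (w=40) → North
  A at 20 (w=40) → North
  B at 22 (w=2) → North
  E at 28 (w=7) → North
  C at 64 (w=100) → North
  G at 70 (w=9) → North
  D at 85 (w=250) → South
  F at 92 (w=6) → South
North captures 198; South captures 256.

198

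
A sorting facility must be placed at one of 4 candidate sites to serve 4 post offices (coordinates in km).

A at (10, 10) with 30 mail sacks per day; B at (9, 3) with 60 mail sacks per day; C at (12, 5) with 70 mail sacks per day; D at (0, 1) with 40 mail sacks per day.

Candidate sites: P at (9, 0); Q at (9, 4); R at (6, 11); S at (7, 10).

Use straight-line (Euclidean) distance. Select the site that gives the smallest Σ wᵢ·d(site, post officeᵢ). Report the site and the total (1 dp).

Total weighted distance at each candidate:
  P (9, 0): total = 1251.9
  Q (9, 4): total = 843.3
  R (6, 11): total = 1696.8
  S (7, 10): total = 1477.9
Minimum is at Q with total 843.3 km.

Q, total 843.3 km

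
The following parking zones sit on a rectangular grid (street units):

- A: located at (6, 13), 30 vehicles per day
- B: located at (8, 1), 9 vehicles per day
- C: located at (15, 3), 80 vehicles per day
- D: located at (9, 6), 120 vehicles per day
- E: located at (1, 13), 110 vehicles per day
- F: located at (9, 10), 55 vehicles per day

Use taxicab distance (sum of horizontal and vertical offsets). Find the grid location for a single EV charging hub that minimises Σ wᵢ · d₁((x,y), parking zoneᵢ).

(9, 6)

Manhattan distance separates: Σwᵢ(|x−xᵢ|+|y−yᵢ|) = Σwᵢ|x−xᵢ| + Σwᵢ|y−yᵢ|, so x and y are optimised independently as 1-D weighted medians.
Total weight W = 404; half = 202.
x-coordinate, sorted with cumulative weight:
  x=1 (E, w=110) cum 110
  x=6 (A, w=30) cum 140
  x=8 (B, w=9) cum 149
  x=9 (D, w=120) cum 269  ← median
  x=9 (F, w=55) cum 324
  x=15 (C, w=80) cum 404
⇒ x* = 9
y-coordinate, sorted with cumulative weight:
  y=1 (B, w=9) cum 9
  y=3 (C, w=80) cum 89
  y=6 (D, w=120) cum 209  ← median
  y=10 (F, w=55) cum 264
  y=13 (A, w=30) cum 294
  y=13 (E, w=110) cum 404
⇒ y* = 6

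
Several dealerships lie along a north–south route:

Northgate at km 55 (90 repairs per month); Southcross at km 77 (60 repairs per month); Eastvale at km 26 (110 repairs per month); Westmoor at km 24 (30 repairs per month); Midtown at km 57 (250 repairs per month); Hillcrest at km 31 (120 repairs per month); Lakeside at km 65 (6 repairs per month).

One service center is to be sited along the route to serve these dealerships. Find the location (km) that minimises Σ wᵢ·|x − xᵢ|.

For a sum of weighted absolute distances on a line, the optimum is the weighted median (not the mean). Total weight W = 666; half-weight = 333.
Sort by position and accumulate weight:
  km 24 (Westmoor, w=30) → cum 30
  km 26 (Eastvale, w=110) → cum 140
  km 31 (Hillcrest, w=120) → cum 260
  km 55 (Northgate, w=90) → cum 350  ≥ 333 → median here
  km 57 (Midtown, w=250) → cum 600
  km 65 (Lakeside, w=6) → cum 606
  km 77 (Southcross, w=60) → cum 666
Optimal location: km 55.

x = 55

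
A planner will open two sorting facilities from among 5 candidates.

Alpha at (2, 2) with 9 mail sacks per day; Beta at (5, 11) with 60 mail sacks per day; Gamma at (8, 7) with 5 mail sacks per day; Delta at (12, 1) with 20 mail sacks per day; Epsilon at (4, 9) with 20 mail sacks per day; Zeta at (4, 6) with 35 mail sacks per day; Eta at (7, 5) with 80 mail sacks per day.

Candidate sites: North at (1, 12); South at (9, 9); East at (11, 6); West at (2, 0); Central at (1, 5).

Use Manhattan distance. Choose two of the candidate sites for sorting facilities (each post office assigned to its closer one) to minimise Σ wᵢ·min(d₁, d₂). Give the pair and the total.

Evaluate every pair (each demand assigned to the nearer of the two):
  {North, East}: total = 1304
  {South, Central}: total = 1351
  {South, East}: total = 1357
  {North, Central}: total = 1421
  {East, Central}: total = 1456
  {South, West}: total = 1473
  {North, South}: total = 1494
  {West, Central}: total = 1643
  {East, West}: total = 1663
  {North, West}: total = 1798
Best pair: {North, East} with total 1304.

{North, East}, total 1304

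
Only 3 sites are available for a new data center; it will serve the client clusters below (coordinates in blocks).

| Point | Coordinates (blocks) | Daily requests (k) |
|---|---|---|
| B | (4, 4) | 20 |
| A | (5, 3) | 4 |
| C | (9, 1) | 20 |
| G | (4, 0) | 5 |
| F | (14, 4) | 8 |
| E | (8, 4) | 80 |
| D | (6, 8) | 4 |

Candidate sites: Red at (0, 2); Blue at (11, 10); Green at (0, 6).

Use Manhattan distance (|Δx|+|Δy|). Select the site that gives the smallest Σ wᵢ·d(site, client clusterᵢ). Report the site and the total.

Total weighted distance at each candidate:
  Red (0, 2): total = 1350
  Blue (11, 10): total = 1437
  Green (0, 6): total = 1442
Minimum is at Red with total 1350 blocks.

Red, total 1350 blocks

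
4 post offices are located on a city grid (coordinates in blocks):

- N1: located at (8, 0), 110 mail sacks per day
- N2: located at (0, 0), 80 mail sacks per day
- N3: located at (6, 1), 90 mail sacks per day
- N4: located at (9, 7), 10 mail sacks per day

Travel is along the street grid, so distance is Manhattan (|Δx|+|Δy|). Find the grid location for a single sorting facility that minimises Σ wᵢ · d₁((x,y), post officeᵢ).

Manhattan distance separates: Σwᵢ(|x−xᵢ|+|y−yᵢ|) = Σwᵢ|x−xᵢ| + Σwᵢ|y−yᵢ|, so x and y are optimised independently as 1-D weighted medians.
Total weight W = 290; half = 145.
x-coordinate, sorted with cumulative weight:
  x=0 (N2, w=80) cum 80
  x=6 (N3, w=90) cum 170  ← median
  x=8 (N1, w=110) cum 280
  x=9 (N4, w=10) cum 290
⇒ x* = 6
y-coordinate, sorted with cumulative weight:
  y=0 (N1, w=110) cum 110
  y=0 (N2, w=80) cum 190  ← median
  y=1 (N3, w=90) cum 280
  y=7 (N4, w=10) cum 290
⇒ y* = 0

(6, 0)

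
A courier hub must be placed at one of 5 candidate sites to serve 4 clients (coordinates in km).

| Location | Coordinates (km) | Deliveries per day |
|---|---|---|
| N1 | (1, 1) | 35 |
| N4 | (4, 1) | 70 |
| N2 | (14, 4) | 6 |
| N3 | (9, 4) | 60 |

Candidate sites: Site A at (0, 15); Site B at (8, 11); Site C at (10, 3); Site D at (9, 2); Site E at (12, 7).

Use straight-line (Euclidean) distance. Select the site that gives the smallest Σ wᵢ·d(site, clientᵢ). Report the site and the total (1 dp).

Site D, total 791.4 km

Total weighted distance at each candidate:
  Site A (0, 15): total = 2470.1
  Site B (8, 11): total = 1660.7
  Site C (10, 3): total = 875.0
  Site D (9, 2): total = 791.4
  Site E (12, 7): total = 1414.7
Minimum is at Site D with total 791.4 km.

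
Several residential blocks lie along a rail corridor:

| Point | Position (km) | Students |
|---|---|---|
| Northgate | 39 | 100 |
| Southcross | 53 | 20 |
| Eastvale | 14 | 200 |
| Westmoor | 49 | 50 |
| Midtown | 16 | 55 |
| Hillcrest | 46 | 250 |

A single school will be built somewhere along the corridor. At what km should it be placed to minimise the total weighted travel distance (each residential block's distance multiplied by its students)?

x = 39

For a sum of weighted absolute distances on a line, the optimum is the weighted median (not the mean). Total weight W = 675; half-weight = 337.5.
Sort by position and accumulate weight:
  km 14 (Eastvale, w=200) → cum 200
  km 16 (Midtown, w=55) → cum 255
  km 39 (Northgate, w=100) → cum 355  ≥ 337.5 → median here
  km 46 (Hillcrest, w=250) → cum 605
  km 49 (Westmoor, w=50) → cum 655
  km 53 (Southcross, w=20) → cum 675
Optimal location: km 39.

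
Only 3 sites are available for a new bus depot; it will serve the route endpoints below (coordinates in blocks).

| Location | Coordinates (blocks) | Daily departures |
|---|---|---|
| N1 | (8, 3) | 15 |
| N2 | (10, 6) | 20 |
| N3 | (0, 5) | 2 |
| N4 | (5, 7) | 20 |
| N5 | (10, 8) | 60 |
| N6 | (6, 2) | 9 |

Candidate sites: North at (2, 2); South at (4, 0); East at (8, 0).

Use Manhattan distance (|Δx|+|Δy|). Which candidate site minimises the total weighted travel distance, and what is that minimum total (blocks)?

East, total 1067 blocks

Total weighted distance at each candidate:
  North (2, 2): total = 1391
  South (4, 0): total = 1399
  East (8, 0): total = 1067
Minimum is at East with total 1067 blocks.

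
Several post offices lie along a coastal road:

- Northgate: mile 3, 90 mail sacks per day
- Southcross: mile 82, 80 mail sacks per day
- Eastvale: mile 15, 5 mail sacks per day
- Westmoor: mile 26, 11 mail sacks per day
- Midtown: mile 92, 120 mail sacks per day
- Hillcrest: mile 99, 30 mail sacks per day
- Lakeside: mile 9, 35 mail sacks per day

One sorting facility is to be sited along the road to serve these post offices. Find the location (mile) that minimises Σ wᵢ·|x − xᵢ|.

x = 82

For a sum of weighted absolute distances on a line, the optimum is the weighted median (not the mean). Total weight W = 371; half-weight = 185.5.
Sort by position and accumulate weight:
  mile 3 (Northgate, w=90) → cum 90
  mile 9 (Lakeside, w=35) → cum 125
  mile 15 (Eastvale, w=5) → cum 130
  mile 26 (Westmoor, w=11) → cum 141
  mile 82 (Southcross, w=80) → cum 221  ≥ 185.5 → median here
  mile 92 (Midtown, w=120) → cum 341
  mile 99 (Hillcrest, w=30) → cum 371
Optimal location: mile 82.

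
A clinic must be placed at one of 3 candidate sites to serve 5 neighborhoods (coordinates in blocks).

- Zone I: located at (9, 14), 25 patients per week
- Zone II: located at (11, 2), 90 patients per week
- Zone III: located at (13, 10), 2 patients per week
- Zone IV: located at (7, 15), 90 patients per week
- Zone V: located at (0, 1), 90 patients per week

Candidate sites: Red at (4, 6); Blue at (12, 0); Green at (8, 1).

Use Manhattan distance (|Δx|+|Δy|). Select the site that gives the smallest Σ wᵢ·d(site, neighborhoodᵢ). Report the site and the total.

Green, total 2808 blocks

Total weighted distance at each candidate:
  Red (4, 6): total = 3231
  Blue (12, 0): total = 3687
  Green (8, 1): total = 2808
Minimum is at Green with total 2808 blocks.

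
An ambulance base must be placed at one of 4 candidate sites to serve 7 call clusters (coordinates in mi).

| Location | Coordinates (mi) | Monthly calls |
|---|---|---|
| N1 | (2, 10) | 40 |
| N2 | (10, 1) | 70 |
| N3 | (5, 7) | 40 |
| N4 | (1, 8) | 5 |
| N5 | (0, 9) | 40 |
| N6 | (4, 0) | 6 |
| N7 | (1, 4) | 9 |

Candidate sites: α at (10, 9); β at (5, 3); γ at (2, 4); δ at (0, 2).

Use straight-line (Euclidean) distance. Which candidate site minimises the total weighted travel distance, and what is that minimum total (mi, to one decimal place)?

Total weighted distance at each candidate:
  α (10, 9): total = 1700.7
  β (5, 3): total = 1242.1
  γ (2, 4): total = 1279.6
  δ (0, 2): total = 1673.6
Minimum is at β with total 1242.1 mi.

β, total 1242.1 mi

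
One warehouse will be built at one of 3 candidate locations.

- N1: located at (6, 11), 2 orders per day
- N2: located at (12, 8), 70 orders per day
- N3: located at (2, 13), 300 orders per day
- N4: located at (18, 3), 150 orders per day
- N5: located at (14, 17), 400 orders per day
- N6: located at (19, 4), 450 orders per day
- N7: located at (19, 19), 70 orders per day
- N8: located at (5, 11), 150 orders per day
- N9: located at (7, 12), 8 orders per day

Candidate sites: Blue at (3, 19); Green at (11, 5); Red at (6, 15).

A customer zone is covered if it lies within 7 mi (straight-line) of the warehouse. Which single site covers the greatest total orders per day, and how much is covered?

Coverage radius r = 7 mi; a point is covered iff (Δx)²+(Δy)² ≤ 7² = 49.
  Blue (3, 19): covers {N3} → 300
  Green (11, 5): covers {N2} → 70
  Red (6, 15): covers {N1, N3, N8, N9} → 460
Maximum coverage at Red: 460 orders per day.

Red, covering 460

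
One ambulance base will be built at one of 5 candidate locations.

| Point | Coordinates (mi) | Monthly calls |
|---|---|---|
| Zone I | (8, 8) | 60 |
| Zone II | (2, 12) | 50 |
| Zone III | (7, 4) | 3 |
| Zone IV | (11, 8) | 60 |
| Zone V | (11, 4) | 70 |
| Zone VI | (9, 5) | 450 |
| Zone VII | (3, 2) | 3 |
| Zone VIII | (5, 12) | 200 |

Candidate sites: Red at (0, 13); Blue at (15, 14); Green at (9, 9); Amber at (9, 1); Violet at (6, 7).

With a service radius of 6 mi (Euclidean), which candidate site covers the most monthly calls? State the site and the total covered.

Coverage radius r = 6 mi; a point is covered iff (Δx)²+(Δy)² ≤ 6² = 36.
  Red (0, 13): covers {Zone II, Zone VIII} → 250
  Blue (15, 14): covers {none} → 0
  Green (9, 9): covers {Zone I, Zone III, Zone IV, Zone V, Zone VI, Zone VIII} → 843
  Amber (9, 1): covers {Zone III, Zone V, Zone VI} → 523
  Violet (6, 7): covers {Zone I, Zone III, Zone IV, Zone V, Zone VI, Zone VII, Zone VIII} → 846
Maximum coverage at Violet: 846 monthly calls.

Violet, covering 846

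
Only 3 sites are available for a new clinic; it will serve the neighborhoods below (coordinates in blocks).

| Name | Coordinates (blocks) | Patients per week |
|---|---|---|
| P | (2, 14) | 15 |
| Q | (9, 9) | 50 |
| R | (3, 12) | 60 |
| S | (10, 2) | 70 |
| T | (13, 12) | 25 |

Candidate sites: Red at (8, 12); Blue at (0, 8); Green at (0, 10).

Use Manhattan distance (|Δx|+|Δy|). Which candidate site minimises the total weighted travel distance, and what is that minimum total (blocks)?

Red, total 1585 blocks

Total weighted distance at each candidate:
  Red (8, 12): total = 1585
  Blue (0, 8): total = 2585
  Green (0, 10): total = 2525
Minimum is at Red with total 1585 blocks.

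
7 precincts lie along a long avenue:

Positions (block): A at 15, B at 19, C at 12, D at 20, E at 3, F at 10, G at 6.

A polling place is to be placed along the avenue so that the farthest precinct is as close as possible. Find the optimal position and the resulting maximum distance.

location 11.5, max distance 8.5

The 1-center on a line is the midpoint of the two extreme points: leftmost at 3, rightmost at 20.
Optimal location = (3 + 20)/2 = 11.5; maximum distance = (20 − 3)/2 = 8.5.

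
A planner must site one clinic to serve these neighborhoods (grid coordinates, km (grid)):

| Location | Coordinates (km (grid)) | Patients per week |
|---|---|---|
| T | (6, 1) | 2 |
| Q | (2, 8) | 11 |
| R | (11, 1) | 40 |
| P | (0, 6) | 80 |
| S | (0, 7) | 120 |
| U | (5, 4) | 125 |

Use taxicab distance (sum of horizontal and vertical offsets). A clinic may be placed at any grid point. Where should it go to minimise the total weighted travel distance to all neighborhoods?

Manhattan distance separates: Σwᵢ(|x−xᵢ|+|y−yᵢ|) = Σwᵢ|x−xᵢ| + Σwᵢ|y−yᵢ|, so x and y are optimised independently as 1-D weighted medians.
Total weight W = 378; half = 189.
x-coordinate, sorted with cumulative weight:
  x=0 (P, w=80) cum 80
  x=0 (S, w=120) cum 200  ← median
  x=2 (Q, w=11) cum 211
  x=5 (U, w=125) cum 336
  x=6 (T, w=2) cum 338
  x=11 (R, w=40) cum 378
⇒ x* = 0
y-coordinate, sorted with cumulative weight:
  y=1 (T, w=2) cum 2
  y=1 (R, w=40) cum 42
  y=4 (U, w=125) cum 167
  y=6 (P, w=80) cum 247  ← median
  y=7 (S, w=120) cum 367
  y=8 (Q, w=11) cum 378
⇒ y* = 6

(0, 6)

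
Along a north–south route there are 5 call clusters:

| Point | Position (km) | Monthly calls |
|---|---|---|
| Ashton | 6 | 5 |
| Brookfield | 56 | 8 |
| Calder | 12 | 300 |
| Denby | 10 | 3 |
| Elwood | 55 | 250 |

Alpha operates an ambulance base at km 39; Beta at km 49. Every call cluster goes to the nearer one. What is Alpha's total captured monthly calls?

The indifferent point is the midpoint (39+49)/2 = 44; call clusters left of it (closer to Alpha at 39) go to Alpha, those right go to Beta.
  Ashton at 6 (w=5) → Alpha
  Denby at 10 (w=3) → Alpha
  Calder at 12 (w=300) → Alpha
  Elwood at 55 (w=250) → Beta
  Brookfield at 56 (w=8) → Beta
Alpha captures 308; Beta captures 258.

308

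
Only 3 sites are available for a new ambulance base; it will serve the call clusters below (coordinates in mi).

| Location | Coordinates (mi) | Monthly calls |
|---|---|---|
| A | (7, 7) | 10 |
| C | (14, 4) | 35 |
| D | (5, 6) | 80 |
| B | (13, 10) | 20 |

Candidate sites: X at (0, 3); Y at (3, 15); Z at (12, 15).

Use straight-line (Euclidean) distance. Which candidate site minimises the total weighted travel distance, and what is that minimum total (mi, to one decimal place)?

X, total 1333.6 mi

Total weighted distance at each candidate:
  X (0, 3): total = 1333.6
  Y (3, 15): total = 1595.1
  Z (12, 15): total = 1499.8
Minimum is at X with total 1333.6 mi.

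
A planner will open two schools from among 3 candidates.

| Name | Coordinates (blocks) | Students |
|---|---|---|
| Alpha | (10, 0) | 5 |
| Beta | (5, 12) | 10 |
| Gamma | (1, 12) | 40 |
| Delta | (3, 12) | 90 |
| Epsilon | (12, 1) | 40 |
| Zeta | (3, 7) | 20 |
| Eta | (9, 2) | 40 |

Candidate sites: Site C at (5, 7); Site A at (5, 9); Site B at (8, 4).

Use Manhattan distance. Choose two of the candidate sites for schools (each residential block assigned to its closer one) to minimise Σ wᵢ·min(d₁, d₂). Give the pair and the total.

Evaluate every pair (each demand assigned to the nearer of the two):
  {Site A, Site B}: total = 1270
  {Site C, Site B}: total = 1510
  {Site C, Site A}: total = 1740
Best pair: {Site A, Site B} with total 1270.

{Site A, Site B}, total 1270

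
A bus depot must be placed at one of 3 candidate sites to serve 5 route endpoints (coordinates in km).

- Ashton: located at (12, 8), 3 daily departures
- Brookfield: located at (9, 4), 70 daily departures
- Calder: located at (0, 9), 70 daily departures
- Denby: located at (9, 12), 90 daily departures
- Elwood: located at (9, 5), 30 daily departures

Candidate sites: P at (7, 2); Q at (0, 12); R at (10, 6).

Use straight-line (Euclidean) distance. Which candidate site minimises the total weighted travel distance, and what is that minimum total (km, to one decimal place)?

R, total 1485.7 km

Total weighted distance at each candidate:
  P (7, 2): total = 1940.4
  Q (0, 12): total = 2242.9
  R (10, 6): total = 1485.7
Minimum is at R with total 1485.7 km.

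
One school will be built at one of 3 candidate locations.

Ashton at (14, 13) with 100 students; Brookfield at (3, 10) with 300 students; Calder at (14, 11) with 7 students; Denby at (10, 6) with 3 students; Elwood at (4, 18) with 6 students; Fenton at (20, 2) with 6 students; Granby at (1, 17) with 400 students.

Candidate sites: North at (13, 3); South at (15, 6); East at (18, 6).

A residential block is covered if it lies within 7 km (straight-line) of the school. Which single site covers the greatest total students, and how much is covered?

Coverage radius r = 7 km; a point is covered iff (Δx)²+(Δy)² ≤ 7² = 49.
  North (13, 3): covers {Denby} → 3
  South (15, 6): covers {Calder, Denby, Fenton} → 16
  East (18, 6): covers {Calder, Fenton} → 13
Maximum coverage at South: 16 students.

South, covering 16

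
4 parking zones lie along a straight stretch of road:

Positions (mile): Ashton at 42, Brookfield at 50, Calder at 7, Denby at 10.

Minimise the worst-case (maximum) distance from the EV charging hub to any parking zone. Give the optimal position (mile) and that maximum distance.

location 28.5, max distance 21.5

The 1-center on a line is the midpoint of the two extreme points: leftmost at 7, rightmost at 50.
Optimal location = (7 + 50)/2 = 28.5; maximum distance = (50 − 7)/2 = 21.5.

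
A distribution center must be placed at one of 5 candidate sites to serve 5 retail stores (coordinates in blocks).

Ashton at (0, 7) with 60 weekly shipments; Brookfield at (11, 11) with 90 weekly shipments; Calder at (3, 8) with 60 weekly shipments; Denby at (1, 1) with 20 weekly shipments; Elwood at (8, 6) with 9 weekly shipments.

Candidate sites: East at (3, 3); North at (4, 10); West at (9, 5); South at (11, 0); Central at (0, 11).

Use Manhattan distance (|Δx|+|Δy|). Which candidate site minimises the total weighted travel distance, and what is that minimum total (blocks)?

Total weighted distance at each candidate:
  East (3, 3): total = 2312
  North (4, 10): total = 1632
  West (9, 5): total = 2178
  South (11, 0): total = 3331
  Central (0, 11): total = 1927
Minimum is at North with total 1632 blocks.

North, total 1632 blocks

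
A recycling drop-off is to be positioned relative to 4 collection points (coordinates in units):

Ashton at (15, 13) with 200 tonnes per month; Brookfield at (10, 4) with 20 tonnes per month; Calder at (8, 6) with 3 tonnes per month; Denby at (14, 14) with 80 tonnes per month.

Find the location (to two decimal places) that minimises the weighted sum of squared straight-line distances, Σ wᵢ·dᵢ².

(14.34, 12.60)

The minimiser of Σwᵢ‖p−pᵢ‖² is the weighted centroid p* = (Σwᵢpᵢ)/(Σwᵢ).
Σwᵢ = 303.
Σwᵢxᵢ = 200·15 + 20·10 + 3·8 + 80·14 = 4344.
Σwᵢyᵢ = 200·13 + 20·4 + 3·6 + 80·14 = 3818.
x* = 4344/303 = 14.34, y* = 3818/303 = 12.60.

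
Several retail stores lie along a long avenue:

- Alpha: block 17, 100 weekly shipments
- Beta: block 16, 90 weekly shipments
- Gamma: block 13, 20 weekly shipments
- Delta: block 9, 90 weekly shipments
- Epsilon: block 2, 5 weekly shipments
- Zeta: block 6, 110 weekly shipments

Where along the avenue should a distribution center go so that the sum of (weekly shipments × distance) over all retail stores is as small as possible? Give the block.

For a sum of weighted absolute distances on a line, the optimum is the weighted median (not the mean). Total weight W = 415; half-weight = 207.5.
Sort by position and accumulate weight:
  block 2 (Epsilon, w=5) → cum 5
  block 6 (Zeta, w=110) → cum 115
  block 9 (Delta, w=90) → cum 205
  block 13 (Gamma, w=20) → cum 225  ≥ 207.5 → median here
  block 16 (Beta, w=90) → cum 315
  block 17 (Alpha, w=100) → cum 415
Optimal location: block 13.

x = 13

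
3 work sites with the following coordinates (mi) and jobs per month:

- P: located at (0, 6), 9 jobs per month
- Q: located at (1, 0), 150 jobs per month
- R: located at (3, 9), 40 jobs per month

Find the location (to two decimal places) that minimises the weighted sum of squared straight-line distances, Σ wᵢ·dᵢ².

The minimiser of Σwᵢ‖p−pᵢ‖² is the weighted centroid p* = (Σwᵢpᵢ)/(Σwᵢ).
Σwᵢ = 199.
Σwᵢxᵢ = 9·0 + 150·1 + 40·3 = 270.
Σwᵢyᵢ = 9·6 + 150·0 + 40·9 = 414.
x* = 270/199 = 1.36, y* = 414/199 = 2.08.

(1.36, 2.08)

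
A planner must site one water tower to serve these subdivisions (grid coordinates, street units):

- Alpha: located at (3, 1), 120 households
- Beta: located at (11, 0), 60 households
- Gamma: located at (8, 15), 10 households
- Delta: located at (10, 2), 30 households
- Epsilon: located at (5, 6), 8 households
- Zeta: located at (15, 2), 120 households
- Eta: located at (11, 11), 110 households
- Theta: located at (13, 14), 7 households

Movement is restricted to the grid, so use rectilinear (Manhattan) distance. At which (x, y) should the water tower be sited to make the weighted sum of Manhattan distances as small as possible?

Manhattan distance separates: Σwᵢ(|x−xᵢ|+|y−yᵢ|) = Σwᵢ|x−xᵢ| + Σwᵢ|y−yᵢ|, so x and y are optimised independently as 1-D weighted medians.
Total weight W = 465; half = 232.5.
x-coordinate, sorted with cumulative weight:
  x=3 (Alpha, w=120) cum 120
  x=5 (Epsilon, w=8) cum 128
  x=8 (Gamma, w=10) cum 138
  x=10 (Delta, w=30) cum 168
  x=11 (Beta, w=60) cum 228
  x=11 (Eta, w=110) cum 338  ← median
  x=13 (Theta, w=7) cum 345
  x=15 (Zeta, w=120) cum 465
⇒ x* = 11
y-coordinate, sorted with cumulative weight:
  y=0 (Beta, w=60) cum 60
  y=1 (Alpha, w=120) cum 180
  y=2 (Delta, w=30) cum 210
  y=2 (Zeta, w=120) cum 330  ← median
  y=6 (Epsilon, w=8) cum 338
  y=11 (Eta, w=110) cum 448
  y=14 (Theta, w=7) cum 455
  y=15 (Gamma, w=10) cum 465
⇒ y* = 2

(11, 2)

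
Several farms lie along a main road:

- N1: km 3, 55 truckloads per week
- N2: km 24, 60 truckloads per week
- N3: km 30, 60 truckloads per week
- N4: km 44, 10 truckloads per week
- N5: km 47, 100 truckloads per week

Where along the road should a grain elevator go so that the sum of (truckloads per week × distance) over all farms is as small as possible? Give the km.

For a sum of weighted absolute distances on a line, the optimum is the weighted median (not the mean). Total weight W = 285; half-weight = 142.5.
Sort by position and accumulate weight:
  km 3 (N1, w=55) → cum 55
  km 24 (N2, w=60) → cum 115
  km 30 (N3, w=60) → cum 175  ≥ 142.5 → median here
  km 44 (N4, w=10) → cum 185
  km 47 (N5, w=100) → cum 285
Optimal location: km 30.

x = 30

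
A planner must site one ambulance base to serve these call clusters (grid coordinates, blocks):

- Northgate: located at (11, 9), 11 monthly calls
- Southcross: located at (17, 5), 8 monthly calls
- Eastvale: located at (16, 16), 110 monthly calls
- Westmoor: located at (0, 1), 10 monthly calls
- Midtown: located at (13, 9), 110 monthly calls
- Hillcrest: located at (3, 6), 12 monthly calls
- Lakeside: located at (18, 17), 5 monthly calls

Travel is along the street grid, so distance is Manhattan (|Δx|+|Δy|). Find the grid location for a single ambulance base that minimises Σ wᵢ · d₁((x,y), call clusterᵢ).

(13, 9)

Manhattan distance separates: Σwᵢ(|x−xᵢ|+|y−yᵢ|) = Σwᵢ|x−xᵢ| + Σwᵢ|y−yᵢ|, so x and y are optimised independently as 1-D weighted medians.
Total weight W = 266; half = 133.
x-coordinate, sorted with cumulative weight:
  x=0 (Westmoor, w=10) cum 10
  x=3 (Hillcrest, w=12) cum 22
  x=11 (Northgate, w=11) cum 33
  x=13 (Midtown, w=110) cum 143  ← median
  x=16 (Eastvale, w=110) cum 253
  x=17 (Southcross, w=8) cum 261
  x=18 (Lakeside, w=5) cum 266
⇒ x* = 13
y-coordinate, sorted with cumulative weight:
  y=1 (Westmoor, w=10) cum 10
  y=5 (Southcross, w=8) cum 18
  y=6 (Hillcrest, w=12) cum 30
  y=9 (Northgate, w=11) cum 41
  y=9 (Midtown, w=110) cum 151  ← median
  y=16 (Eastvale, w=110) cum 261
  y=17 (Lakeside, w=5) cum 266
⇒ y* = 9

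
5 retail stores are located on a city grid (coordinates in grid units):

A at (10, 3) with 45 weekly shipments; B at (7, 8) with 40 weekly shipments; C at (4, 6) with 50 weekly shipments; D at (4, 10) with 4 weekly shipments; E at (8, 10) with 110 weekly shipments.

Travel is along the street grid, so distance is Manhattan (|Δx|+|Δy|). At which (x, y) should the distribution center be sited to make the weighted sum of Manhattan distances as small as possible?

Manhattan distance separates: Σwᵢ(|x−xᵢ|+|y−yᵢ|) = Σwᵢ|x−xᵢ| + Σwᵢ|y−yᵢ|, so x and y are optimised independently as 1-D weighted medians.
Total weight W = 249; half = 124.5.
x-coordinate, sorted with cumulative weight:
  x=4 (C, w=50) cum 50
  x=4 (D, w=4) cum 54
  x=7 (B, w=40) cum 94
  x=8 (E, w=110) cum 204  ← median
  x=10 (A, w=45) cum 249
⇒ x* = 8
y-coordinate, sorted with cumulative weight:
  y=3 (A, w=45) cum 45
  y=6 (C, w=50) cum 95
  y=8 (B, w=40) cum 135  ← median
  y=10 (D, w=4) cum 139
  y=10 (E, w=110) cum 249
⇒ y* = 8

(8, 8)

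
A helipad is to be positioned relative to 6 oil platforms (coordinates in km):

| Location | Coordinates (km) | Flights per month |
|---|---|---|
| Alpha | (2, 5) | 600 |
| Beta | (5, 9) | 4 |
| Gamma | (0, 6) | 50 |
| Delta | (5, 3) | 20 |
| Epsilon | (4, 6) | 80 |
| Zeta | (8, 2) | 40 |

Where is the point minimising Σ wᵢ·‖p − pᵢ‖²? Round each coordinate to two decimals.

The minimiser of Σwᵢ‖p−pᵢ‖² is the weighted centroid p* = (Σwᵢpᵢ)/(Σwᵢ).
Σwᵢ = 794.
Σwᵢxᵢ = 600·2 + 4·5 + 50·0 + 20·5 + 80·4 + 40·8 = 1960.
Σwᵢyᵢ = 600·5 + 4·9 + 50·6 + 20·3 + 80·6 + 40·2 = 3956.
x* = 1960/794 = 2.47, y* = 3956/794 = 4.98.

(2.47, 4.98)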